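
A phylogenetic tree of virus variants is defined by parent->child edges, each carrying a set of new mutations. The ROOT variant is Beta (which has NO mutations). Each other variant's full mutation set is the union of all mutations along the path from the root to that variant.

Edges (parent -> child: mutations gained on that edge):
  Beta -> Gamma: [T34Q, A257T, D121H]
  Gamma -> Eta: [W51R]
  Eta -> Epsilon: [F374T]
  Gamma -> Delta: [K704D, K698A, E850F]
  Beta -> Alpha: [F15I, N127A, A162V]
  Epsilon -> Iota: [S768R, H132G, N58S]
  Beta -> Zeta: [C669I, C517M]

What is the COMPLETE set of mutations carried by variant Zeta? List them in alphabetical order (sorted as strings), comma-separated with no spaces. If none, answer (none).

Answer: C517M,C669I

Derivation:
At Beta: gained [] -> total []
At Zeta: gained ['C669I', 'C517M'] -> total ['C517M', 'C669I']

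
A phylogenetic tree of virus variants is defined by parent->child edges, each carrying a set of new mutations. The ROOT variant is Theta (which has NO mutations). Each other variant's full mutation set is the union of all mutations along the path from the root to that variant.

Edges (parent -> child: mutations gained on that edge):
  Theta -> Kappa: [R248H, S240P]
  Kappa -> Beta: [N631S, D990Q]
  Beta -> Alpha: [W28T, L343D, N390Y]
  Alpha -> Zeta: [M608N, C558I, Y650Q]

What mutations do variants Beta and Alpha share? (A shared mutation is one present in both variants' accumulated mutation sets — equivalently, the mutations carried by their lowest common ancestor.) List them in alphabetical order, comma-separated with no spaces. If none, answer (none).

Answer: D990Q,N631S,R248H,S240P

Derivation:
Accumulating mutations along path to Beta:
  At Theta: gained [] -> total []
  At Kappa: gained ['R248H', 'S240P'] -> total ['R248H', 'S240P']
  At Beta: gained ['N631S', 'D990Q'] -> total ['D990Q', 'N631S', 'R248H', 'S240P']
Mutations(Beta) = ['D990Q', 'N631S', 'R248H', 'S240P']
Accumulating mutations along path to Alpha:
  At Theta: gained [] -> total []
  At Kappa: gained ['R248H', 'S240P'] -> total ['R248H', 'S240P']
  At Beta: gained ['N631S', 'D990Q'] -> total ['D990Q', 'N631S', 'R248H', 'S240P']
  At Alpha: gained ['W28T', 'L343D', 'N390Y'] -> total ['D990Q', 'L343D', 'N390Y', 'N631S', 'R248H', 'S240P', 'W28T']
Mutations(Alpha) = ['D990Q', 'L343D', 'N390Y', 'N631S', 'R248H', 'S240P', 'W28T']
Intersection: ['D990Q', 'N631S', 'R248H', 'S240P'] ∩ ['D990Q', 'L343D', 'N390Y', 'N631S', 'R248H', 'S240P', 'W28T'] = ['D990Q', 'N631S', 'R248H', 'S240P']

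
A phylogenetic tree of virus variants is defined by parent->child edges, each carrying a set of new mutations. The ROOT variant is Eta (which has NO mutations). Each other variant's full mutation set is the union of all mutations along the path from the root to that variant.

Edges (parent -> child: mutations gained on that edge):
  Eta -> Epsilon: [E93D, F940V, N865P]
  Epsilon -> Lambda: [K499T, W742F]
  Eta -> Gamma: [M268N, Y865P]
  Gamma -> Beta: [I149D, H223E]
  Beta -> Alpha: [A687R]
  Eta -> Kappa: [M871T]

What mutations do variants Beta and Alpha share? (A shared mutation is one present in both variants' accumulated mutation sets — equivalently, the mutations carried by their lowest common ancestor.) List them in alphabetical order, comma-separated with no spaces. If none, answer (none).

Accumulating mutations along path to Beta:
  At Eta: gained [] -> total []
  At Gamma: gained ['M268N', 'Y865P'] -> total ['M268N', 'Y865P']
  At Beta: gained ['I149D', 'H223E'] -> total ['H223E', 'I149D', 'M268N', 'Y865P']
Mutations(Beta) = ['H223E', 'I149D', 'M268N', 'Y865P']
Accumulating mutations along path to Alpha:
  At Eta: gained [] -> total []
  At Gamma: gained ['M268N', 'Y865P'] -> total ['M268N', 'Y865P']
  At Beta: gained ['I149D', 'H223E'] -> total ['H223E', 'I149D', 'M268N', 'Y865P']
  At Alpha: gained ['A687R'] -> total ['A687R', 'H223E', 'I149D', 'M268N', 'Y865P']
Mutations(Alpha) = ['A687R', 'H223E', 'I149D', 'M268N', 'Y865P']
Intersection: ['H223E', 'I149D', 'M268N', 'Y865P'] ∩ ['A687R', 'H223E', 'I149D', 'M268N', 'Y865P'] = ['H223E', 'I149D', 'M268N', 'Y865P']

Answer: H223E,I149D,M268N,Y865P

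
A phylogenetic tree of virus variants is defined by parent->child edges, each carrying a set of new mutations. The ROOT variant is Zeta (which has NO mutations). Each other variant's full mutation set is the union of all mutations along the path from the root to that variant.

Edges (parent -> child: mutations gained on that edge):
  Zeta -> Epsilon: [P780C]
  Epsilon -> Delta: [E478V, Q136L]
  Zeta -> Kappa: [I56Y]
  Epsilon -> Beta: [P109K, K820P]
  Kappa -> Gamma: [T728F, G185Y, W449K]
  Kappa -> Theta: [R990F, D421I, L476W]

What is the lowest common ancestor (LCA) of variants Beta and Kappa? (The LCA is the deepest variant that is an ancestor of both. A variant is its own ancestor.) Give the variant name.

Path from root to Beta: Zeta -> Epsilon -> Beta
  ancestors of Beta: {Zeta, Epsilon, Beta}
Path from root to Kappa: Zeta -> Kappa
  ancestors of Kappa: {Zeta, Kappa}
Common ancestors: {Zeta}
Walk up from Kappa: Kappa (not in ancestors of Beta), Zeta (in ancestors of Beta)
Deepest common ancestor (LCA) = Zeta

Answer: Zeta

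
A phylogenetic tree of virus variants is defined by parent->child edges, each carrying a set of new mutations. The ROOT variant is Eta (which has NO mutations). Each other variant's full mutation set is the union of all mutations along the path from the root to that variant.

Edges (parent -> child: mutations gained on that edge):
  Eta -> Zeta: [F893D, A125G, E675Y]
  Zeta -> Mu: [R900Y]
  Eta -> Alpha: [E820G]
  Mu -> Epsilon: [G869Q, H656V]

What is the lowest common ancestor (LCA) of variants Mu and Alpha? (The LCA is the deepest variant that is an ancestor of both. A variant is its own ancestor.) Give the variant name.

Answer: Eta

Derivation:
Path from root to Mu: Eta -> Zeta -> Mu
  ancestors of Mu: {Eta, Zeta, Mu}
Path from root to Alpha: Eta -> Alpha
  ancestors of Alpha: {Eta, Alpha}
Common ancestors: {Eta}
Walk up from Alpha: Alpha (not in ancestors of Mu), Eta (in ancestors of Mu)
Deepest common ancestor (LCA) = Eta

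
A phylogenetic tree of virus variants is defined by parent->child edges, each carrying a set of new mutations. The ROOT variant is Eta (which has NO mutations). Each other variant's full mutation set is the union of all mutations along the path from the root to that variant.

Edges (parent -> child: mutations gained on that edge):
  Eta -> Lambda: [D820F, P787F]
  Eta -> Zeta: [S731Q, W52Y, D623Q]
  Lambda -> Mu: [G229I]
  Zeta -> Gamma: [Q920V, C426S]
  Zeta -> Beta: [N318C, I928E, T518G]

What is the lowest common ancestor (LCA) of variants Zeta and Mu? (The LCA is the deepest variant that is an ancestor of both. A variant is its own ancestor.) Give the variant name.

Answer: Eta

Derivation:
Path from root to Zeta: Eta -> Zeta
  ancestors of Zeta: {Eta, Zeta}
Path from root to Mu: Eta -> Lambda -> Mu
  ancestors of Mu: {Eta, Lambda, Mu}
Common ancestors: {Eta}
Walk up from Mu: Mu (not in ancestors of Zeta), Lambda (not in ancestors of Zeta), Eta (in ancestors of Zeta)
Deepest common ancestor (LCA) = Eta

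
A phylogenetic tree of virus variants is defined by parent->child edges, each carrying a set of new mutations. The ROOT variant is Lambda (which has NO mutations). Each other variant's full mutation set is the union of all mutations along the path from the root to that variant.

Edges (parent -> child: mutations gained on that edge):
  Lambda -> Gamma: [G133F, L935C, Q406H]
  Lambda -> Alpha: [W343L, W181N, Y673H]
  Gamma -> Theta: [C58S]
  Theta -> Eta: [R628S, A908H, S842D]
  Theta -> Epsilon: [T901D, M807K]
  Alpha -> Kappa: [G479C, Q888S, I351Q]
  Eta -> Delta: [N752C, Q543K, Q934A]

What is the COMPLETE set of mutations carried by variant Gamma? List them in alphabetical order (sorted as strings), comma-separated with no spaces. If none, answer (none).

Answer: G133F,L935C,Q406H

Derivation:
At Lambda: gained [] -> total []
At Gamma: gained ['G133F', 'L935C', 'Q406H'] -> total ['G133F', 'L935C', 'Q406H']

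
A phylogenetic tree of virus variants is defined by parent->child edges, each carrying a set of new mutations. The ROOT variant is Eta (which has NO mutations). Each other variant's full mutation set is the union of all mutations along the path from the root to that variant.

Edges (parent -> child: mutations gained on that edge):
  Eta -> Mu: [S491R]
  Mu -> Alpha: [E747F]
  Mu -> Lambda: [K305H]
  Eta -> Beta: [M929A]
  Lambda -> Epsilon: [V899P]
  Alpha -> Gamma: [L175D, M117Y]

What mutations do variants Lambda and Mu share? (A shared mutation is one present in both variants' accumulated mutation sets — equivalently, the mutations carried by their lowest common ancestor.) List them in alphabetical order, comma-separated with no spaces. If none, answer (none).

Answer: S491R

Derivation:
Accumulating mutations along path to Lambda:
  At Eta: gained [] -> total []
  At Mu: gained ['S491R'] -> total ['S491R']
  At Lambda: gained ['K305H'] -> total ['K305H', 'S491R']
Mutations(Lambda) = ['K305H', 'S491R']
Accumulating mutations along path to Mu:
  At Eta: gained [] -> total []
  At Mu: gained ['S491R'] -> total ['S491R']
Mutations(Mu) = ['S491R']
Intersection: ['K305H', 'S491R'] ∩ ['S491R'] = ['S491R']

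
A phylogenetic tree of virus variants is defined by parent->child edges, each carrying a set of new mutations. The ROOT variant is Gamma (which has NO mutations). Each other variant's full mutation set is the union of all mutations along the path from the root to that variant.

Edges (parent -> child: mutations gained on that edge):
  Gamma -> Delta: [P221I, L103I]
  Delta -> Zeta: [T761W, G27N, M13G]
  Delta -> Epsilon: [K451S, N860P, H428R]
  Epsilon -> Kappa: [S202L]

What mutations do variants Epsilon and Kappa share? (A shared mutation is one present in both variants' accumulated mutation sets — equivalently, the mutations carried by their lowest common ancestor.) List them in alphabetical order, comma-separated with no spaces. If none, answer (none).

Accumulating mutations along path to Epsilon:
  At Gamma: gained [] -> total []
  At Delta: gained ['P221I', 'L103I'] -> total ['L103I', 'P221I']
  At Epsilon: gained ['K451S', 'N860P', 'H428R'] -> total ['H428R', 'K451S', 'L103I', 'N860P', 'P221I']
Mutations(Epsilon) = ['H428R', 'K451S', 'L103I', 'N860P', 'P221I']
Accumulating mutations along path to Kappa:
  At Gamma: gained [] -> total []
  At Delta: gained ['P221I', 'L103I'] -> total ['L103I', 'P221I']
  At Epsilon: gained ['K451S', 'N860P', 'H428R'] -> total ['H428R', 'K451S', 'L103I', 'N860P', 'P221I']
  At Kappa: gained ['S202L'] -> total ['H428R', 'K451S', 'L103I', 'N860P', 'P221I', 'S202L']
Mutations(Kappa) = ['H428R', 'K451S', 'L103I', 'N860P', 'P221I', 'S202L']
Intersection: ['H428R', 'K451S', 'L103I', 'N860P', 'P221I'] ∩ ['H428R', 'K451S', 'L103I', 'N860P', 'P221I', 'S202L'] = ['H428R', 'K451S', 'L103I', 'N860P', 'P221I']

Answer: H428R,K451S,L103I,N860P,P221I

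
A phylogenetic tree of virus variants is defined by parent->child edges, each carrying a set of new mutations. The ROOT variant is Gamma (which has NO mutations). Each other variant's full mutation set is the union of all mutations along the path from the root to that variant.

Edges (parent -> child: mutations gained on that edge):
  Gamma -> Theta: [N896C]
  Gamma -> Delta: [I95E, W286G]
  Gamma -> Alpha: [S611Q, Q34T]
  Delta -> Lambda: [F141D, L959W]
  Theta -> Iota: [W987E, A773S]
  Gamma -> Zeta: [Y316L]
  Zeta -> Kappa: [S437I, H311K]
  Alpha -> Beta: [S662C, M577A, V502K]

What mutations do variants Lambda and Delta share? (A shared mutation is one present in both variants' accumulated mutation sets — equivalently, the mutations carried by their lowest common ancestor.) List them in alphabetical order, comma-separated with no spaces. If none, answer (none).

Accumulating mutations along path to Lambda:
  At Gamma: gained [] -> total []
  At Delta: gained ['I95E', 'W286G'] -> total ['I95E', 'W286G']
  At Lambda: gained ['F141D', 'L959W'] -> total ['F141D', 'I95E', 'L959W', 'W286G']
Mutations(Lambda) = ['F141D', 'I95E', 'L959W', 'W286G']
Accumulating mutations along path to Delta:
  At Gamma: gained [] -> total []
  At Delta: gained ['I95E', 'W286G'] -> total ['I95E', 'W286G']
Mutations(Delta) = ['I95E', 'W286G']
Intersection: ['F141D', 'I95E', 'L959W', 'W286G'] ∩ ['I95E', 'W286G'] = ['I95E', 'W286G']

Answer: I95E,W286G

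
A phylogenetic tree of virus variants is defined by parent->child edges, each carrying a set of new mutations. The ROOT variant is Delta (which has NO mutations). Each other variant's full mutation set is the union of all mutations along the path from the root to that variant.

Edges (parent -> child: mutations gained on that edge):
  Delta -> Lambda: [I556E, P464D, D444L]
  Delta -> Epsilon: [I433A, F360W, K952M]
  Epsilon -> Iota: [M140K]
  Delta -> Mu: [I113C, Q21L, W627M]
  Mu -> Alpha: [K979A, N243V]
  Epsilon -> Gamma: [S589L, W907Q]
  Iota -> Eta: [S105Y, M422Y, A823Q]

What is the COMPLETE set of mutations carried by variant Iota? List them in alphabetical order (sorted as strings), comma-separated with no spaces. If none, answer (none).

Answer: F360W,I433A,K952M,M140K

Derivation:
At Delta: gained [] -> total []
At Epsilon: gained ['I433A', 'F360W', 'K952M'] -> total ['F360W', 'I433A', 'K952M']
At Iota: gained ['M140K'] -> total ['F360W', 'I433A', 'K952M', 'M140K']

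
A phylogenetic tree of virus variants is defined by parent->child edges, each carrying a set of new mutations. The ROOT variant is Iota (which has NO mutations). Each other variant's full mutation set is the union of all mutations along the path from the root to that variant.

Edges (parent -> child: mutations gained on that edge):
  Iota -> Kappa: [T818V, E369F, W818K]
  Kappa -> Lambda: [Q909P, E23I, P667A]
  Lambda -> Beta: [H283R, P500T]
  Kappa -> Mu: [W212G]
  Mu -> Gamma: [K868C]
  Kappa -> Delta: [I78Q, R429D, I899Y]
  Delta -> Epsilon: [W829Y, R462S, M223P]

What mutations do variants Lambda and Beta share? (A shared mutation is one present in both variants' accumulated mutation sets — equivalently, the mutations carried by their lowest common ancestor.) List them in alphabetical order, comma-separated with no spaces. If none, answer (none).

Answer: E23I,E369F,P667A,Q909P,T818V,W818K

Derivation:
Accumulating mutations along path to Lambda:
  At Iota: gained [] -> total []
  At Kappa: gained ['T818V', 'E369F', 'W818K'] -> total ['E369F', 'T818V', 'W818K']
  At Lambda: gained ['Q909P', 'E23I', 'P667A'] -> total ['E23I', 'E369F', 'P667A', 'Q909P', 'T818V', 'W818K']
Mutations(Lambda) = ['E23I', 'E369F', 'P667A', 'Q909P', 'T818V', 'W818K']
Accumulating mutations along path to Beta:
  At Iota: gained [] -> total []
  At Kappa: gained ['T818V', 'E369F', 'W818K'] -> total ['E369F', 'T818V', 'W818K']
  At Lambda: gained ['Q909P', 'E23I', 'P667A'] -> total ['E23I', 'E369F', 'P667A', 'Q909P', 'T818V', 'W818K']
  At Beta: gained ['H283R', 'P500T'] -> total ['E23I', 'E369F', 'H283R', 'P500T', 'P667A', 'Q909P', 'T818V', 'W818K']
Mutations(Beta) = ['E23I', 'E369F', 'H283R', 'P500T', 'P667A', 'Q909P', 'T818V', 'W818K']
Intersection: ['E23I', 'E369F', 'P667A', 'Q909P', 'T818V', 'W818K'] ∩ ['E23I', 'E369F', 'H283R', 'P500T', 'P667A', 'Q909P', 'T818V', 'W818K'] = ['E23I', 'E369F', 'P667A', 'Q909P', 'T818V', 'W818K']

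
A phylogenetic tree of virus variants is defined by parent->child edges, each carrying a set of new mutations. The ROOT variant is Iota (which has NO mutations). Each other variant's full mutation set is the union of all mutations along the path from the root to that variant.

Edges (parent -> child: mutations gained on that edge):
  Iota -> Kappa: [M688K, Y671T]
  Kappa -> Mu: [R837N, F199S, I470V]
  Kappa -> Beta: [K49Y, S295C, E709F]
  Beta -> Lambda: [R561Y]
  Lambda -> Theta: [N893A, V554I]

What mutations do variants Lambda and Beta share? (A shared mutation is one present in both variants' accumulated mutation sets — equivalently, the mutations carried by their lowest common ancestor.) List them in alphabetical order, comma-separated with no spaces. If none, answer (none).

Answer: E709F,K49Y,M688K,S295C,Y671T

Derivation:
Accumulating mutations along path to Lambda:
  At Iota: gained [] -> total []
  At Kappa: gained ['M688K', 'Y671T'] -> total ['M688K', 'Y671T']
  At Beta: gained ['K49Y', 'S295C', 'E709F'] -> total ['E709F', 'K49Y', 'M688K', 'S295C', 'Y671T']
  At Lambda: gained ['R561Y'] -> total ['E709F', 'K49Y', 'M688K', 'R561Y', 'S295C', 'Y671T']
Mutations(Lambda) = ['E709F', 'K49Y', 'M688K', 'R561Y', 'S295C', 'Y671T']
Accumulating mutations along path to Beta:
  At Iota: gained [] -> total []
  At Kappa: gained ['M688K', 'Y671T'] -> total ['M688K', 'Y671T']
  At Beta: gained ['K49Y', 'S295C', 'E709F'] -> total ['E709F', 'K49Y', 'M688K', 'S295C', 'Y671T']
Mutations(Beta) = ['E709F', 'K49Y', 'M688K', 'S295C', 'Y671T']
Intersection: ['E709F', 'K49Y', 'M688K', 'R561Y', 'S295C', 'Y671T'] ∩ ['E709F', 'K49Y', 'M688K', 'S295C', 'Y671T'] = ['E709F', 'K49Y', 'M688K', 'S295C', 'Y671T']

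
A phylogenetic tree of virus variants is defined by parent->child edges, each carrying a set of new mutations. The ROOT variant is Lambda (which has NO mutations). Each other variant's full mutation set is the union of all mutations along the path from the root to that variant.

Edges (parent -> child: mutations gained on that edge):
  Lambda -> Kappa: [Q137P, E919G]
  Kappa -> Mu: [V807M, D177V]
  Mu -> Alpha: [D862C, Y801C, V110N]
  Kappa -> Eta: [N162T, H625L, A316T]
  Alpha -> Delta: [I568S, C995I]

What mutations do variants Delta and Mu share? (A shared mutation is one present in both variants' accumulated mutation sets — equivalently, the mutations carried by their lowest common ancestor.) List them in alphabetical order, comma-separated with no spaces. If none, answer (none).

Accumulating mutations along path to Delta:
  At Lambda: gained [] -> total []
  At Kappa: gained ['Q137P', 'E919G'] -> total ['E919G', 'Q137P']
  At Mu: gained ['V807M', 'D177V'] -> total ['D177V', 'E919G', 'Q137P', 'V807M']
  At Alpha: gained ['D862C', 'Y801C', 'V110N'] -> total ['D177V', 'D862C', 'E919G', 'Q137P', 'V110N', 'V807M', 'Y801C']
  At Delta: gained ['I568S', 'C995I'] -> total ['C995I', 'D177V', 'D862C', 'E919G', 'I568S', 'Q137P', 'V110N', 'V807M', 'Y801C']
Mutations(Delta) = ['C995I', 'D177V', 'D862C', 'E919G', 'I568S', 'Q137P', 'V110N', 'V807M', 'Y801C']
Accumulating mutations along path to Mu:
  At Lambda: gained [] -> total []
  At Kappa: gained ['Q137P', 'E919G'] -> total ['E919G', 'Q137P']
  At Mu: gained ['V807M', 'D177V'] -> total ['D177V', 'E919G', 'Q137P', 'V807M']
Mutations(Mu) = ['D177V', 'E919G', 'Q137P', 'V807M']
Intersection: ['C995I', 'D177V', 'D862C', 'E919G', 'I568S', 'Q137P', 'V110N', 'V807M', 'Y801C'] ∩ ['D177V', 'E919G', 'Q137P', 'V807M'] = ['D177V', 'E919G', 'Q137P', 'V807M']

Answer: D177V,E919G,Q137P,V807M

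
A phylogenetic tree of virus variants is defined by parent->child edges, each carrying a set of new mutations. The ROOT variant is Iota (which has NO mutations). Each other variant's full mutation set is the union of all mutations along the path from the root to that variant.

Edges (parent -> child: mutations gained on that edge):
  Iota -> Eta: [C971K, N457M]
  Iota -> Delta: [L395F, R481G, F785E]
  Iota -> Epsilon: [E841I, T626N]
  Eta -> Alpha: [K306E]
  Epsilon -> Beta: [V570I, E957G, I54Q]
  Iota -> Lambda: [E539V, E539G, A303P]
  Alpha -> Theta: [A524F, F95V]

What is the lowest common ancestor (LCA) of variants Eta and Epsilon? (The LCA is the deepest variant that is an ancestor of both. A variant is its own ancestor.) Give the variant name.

Answer: Iota

Derivation:
Path from root to Eta: Iota -> Eta
  ancestors of Eta: {Iota, Eta}
Path from root to Epsilon: Iota -> Epsilon
  ancestors of Epsilon: {Iota, Epsilon}
Common ancestors: {Iota}
Walk up from Epsilon: Epsilon (not in ancestors of Eta), Iota (in ancestors of Eta)
Deepest common ancestor (LCA) = Iota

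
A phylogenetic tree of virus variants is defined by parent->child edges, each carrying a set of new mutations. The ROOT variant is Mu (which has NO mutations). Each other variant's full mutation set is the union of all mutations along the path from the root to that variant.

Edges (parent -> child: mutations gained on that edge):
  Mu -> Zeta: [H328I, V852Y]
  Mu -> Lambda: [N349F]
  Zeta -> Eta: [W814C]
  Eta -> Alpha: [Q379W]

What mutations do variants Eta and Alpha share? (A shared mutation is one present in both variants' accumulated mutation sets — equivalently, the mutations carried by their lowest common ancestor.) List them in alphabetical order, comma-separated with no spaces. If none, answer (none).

Accumulating mutations along path to Eta:
  At Mu: gained [] -> total []
  At Zeta: gained ['H328I', 'V852Y'] -> total ['H328I', 'V852Y']
  At Eta: gained ['W814C'] -> total ['H328I', 'V852Y', 'W814C']
Mutations(Eta) = ['H328I', 'V852Y', 'W814C']
Accumulating mutations along path to Alpha:
  At Mu: gained [] -> total []
  At Zeta: gained ['H328I', 'V852Y'] -> total ['H328I', 'V852Y']
  At Eta: gained ['W814C'] -> total ['H328I', 'V852Y', 'W814C']
  At Alpha: gained ['Q379W'] -> total ['H328I', 'Q379W', 'V852Y', 'W814C']
Mutations(Alpha) = ['H328I', 'Q379W', 'V852Y', 'W814C']
Intersection: ['H328I', 'V852Y', 'W814C'] ∩ ['H328I', 'Q379W', 'V852Y', 'W814C'] = ['H328I', 'V852Y', 'W814C']

Answer: H328I,V852Y,W814C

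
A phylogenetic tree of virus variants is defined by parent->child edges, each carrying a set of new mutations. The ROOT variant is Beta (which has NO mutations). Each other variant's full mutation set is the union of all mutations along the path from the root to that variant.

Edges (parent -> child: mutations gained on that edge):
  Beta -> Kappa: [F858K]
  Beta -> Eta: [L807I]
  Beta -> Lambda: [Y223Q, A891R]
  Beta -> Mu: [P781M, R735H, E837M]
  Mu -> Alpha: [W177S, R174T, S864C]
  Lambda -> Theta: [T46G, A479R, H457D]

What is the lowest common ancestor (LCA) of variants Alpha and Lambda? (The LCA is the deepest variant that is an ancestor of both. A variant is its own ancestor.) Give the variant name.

Path from root to Alpha: Beta -> Mu -> Alpha
  ancestors of Alpha: {Beta, Mu, Alpha}
Path from root to Lambda: Beta -> Lambda
  ancestors of Lambda: {Beta, Lambda}
Common ancestors: {Beta}
Walk up from Lambda: Lambda (not in ancestors of Alpha), Beta (in ancestors of Alpha)
Deepest common ancestor (LCA) = Beta

Answer: Beta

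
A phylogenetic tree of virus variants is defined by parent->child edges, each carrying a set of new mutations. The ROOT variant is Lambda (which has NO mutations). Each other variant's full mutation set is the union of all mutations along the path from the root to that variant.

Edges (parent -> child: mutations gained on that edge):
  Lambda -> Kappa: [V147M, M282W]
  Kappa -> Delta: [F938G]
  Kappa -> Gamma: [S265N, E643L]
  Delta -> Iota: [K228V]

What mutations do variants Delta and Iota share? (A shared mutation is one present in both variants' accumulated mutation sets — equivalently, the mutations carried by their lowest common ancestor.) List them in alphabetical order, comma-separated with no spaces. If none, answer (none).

Answer: F938G,M282W,V147M

Derivation:
Accumulating mutations along path to Delta:
  At Lambda: gained [] -> total []
  At Kappa: gained ['V147M', 'M282W'] -> total ['M282W', 'V147M']
  At Delta: gained ['F938G'] -> total ['F938G', 'M282W', 'V147M']
Mutations(Delta) = ['F938G', 'M282W', 'V147M']
Accumulating mutations along path to Iota:
  At Lambda: gained [] -> total []
  At Kappa: gained ['V147M', 'M282W'] -> total ['M282W', 'V147M']
  At Delta: gained ['F938G'] -> total ['F938G', 'M282W', 'V147M']
  At Iota: gained ['K228V'] -> total ['F938G', 'K228V', 'M282W', 'V147M']
Mutations(Iota) = ['F938G', 'K228V', 'M282W', 'V147M']
Intersection: ['F938G', 'M282W', 'V147M'] ∩ ['F938G', 'K228V', 'M282W', 'V147M'] = ['F938G', 'M282W', 'V147M']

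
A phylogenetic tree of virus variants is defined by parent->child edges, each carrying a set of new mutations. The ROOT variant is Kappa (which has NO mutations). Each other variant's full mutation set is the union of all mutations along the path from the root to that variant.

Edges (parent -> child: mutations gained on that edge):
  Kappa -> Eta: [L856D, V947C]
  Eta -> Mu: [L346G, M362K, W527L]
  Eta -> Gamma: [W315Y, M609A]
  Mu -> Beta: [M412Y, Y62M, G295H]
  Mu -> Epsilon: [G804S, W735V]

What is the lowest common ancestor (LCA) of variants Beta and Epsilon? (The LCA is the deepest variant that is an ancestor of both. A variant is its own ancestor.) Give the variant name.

Path from root to Beta: Kappa -> Eta -> Mu -> Beta
  ancestors of Beta: {Kappa, Eta, Mu, Beta}
Path from root to Epsilon: Kappa -> Eta -> Mu -> Epsilon
  ancestors of Epsilon: {Kappa, Eta, Mu, Epsilon}
Common ancestors: {Kappa, Eta, Mu}
Walk up from Epsilon: Epsilon (not in ancestors of Beta), Mu (in ancestors of Beta), Eta (in ancestors of Beta), Kappa (in ancestors of Beta)
Deepest common ancestor (LCA) = Mu

Answer: Mu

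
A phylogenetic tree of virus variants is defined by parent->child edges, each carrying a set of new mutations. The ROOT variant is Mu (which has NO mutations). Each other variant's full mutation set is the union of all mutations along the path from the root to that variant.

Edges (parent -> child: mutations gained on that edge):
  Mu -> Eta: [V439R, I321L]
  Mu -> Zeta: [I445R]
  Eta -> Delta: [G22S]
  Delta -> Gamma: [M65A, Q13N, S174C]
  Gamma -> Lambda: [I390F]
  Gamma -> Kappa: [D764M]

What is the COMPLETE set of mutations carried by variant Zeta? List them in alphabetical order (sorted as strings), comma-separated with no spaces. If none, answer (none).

Answer: I445R

Derivation:
At Mu: gained [] -> total []
At Zeta: gained ['I445R'] -> total ['I445R']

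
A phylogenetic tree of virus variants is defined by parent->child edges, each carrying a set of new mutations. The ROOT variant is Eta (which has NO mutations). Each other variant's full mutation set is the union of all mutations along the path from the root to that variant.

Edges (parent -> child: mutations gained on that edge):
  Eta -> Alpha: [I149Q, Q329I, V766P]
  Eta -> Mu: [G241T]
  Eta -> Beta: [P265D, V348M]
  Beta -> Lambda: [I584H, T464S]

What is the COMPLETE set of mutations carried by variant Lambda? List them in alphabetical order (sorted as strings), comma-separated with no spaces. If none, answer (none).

At Eta: gained [] -> total []
At Beta: gained ['P265D', 'V348M'] -> total ['P265D', 'V348M']
At Lambda: gained ['I584H', 'T464S'] -> total ['I584H', 'P265D', 'T464S', 'V348M']

Answer: I584H,P265D,T464S,V348M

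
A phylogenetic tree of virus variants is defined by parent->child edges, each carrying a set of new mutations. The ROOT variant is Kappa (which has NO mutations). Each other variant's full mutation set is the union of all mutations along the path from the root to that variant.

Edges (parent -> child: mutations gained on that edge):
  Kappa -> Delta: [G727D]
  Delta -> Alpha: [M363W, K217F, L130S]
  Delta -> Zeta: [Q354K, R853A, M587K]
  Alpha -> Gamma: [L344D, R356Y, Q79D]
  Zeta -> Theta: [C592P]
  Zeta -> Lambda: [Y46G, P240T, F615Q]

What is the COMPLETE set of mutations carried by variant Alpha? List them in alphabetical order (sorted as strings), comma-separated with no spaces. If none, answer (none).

Answer: G727D,K217F,L130S,M363W

Derivation:
At Kappa: gained [] -> total []
At Delta: gained ['G727D'] -> total ['G727D']
At Alpha: gained ['M363W', 'K217F', 'L130S'] -> total ['G727D', 'K217F', 'L130S', 'M363W']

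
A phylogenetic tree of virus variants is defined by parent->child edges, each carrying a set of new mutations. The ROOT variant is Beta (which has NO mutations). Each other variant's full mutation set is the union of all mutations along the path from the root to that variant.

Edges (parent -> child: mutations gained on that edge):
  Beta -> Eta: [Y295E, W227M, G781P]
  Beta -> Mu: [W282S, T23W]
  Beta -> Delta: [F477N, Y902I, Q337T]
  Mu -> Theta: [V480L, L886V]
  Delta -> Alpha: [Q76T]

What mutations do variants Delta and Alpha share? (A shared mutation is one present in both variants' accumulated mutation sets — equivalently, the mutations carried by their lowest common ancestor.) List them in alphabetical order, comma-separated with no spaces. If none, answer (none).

Accumulating mutations along path to Delta:
  At Beta: gained [] -> total []
  At Delta: gained ['F477N', 'Y902I', 'Q337T'] -> total ['F477N', 'Q337T', 'Y902I']
Mutations(Delta) = ['F477N', 'Q337T', 'Y902I']
Accumulating mutations along path to Alpha:
  At Beta: gained [] -> total []
  At Delta: gained ['F477N', 'Y902I', 'Q337T'] -> total ['F477N', 'Q337T', 'Y902I']
  At Alpha: gained ['Q76T'] -> total ['F477N', 'Q337T', 'Q76T', 'Y902I']
Mutations(Alpha) = ['F477N', 'Q337T', 'Q76T', 'Y902I']
Intersection: ['F477N', 'Q337T', 'Y902I'] ∩ ['F477N', 'Q337T', 'Q76T', 'Y902I'] = ['F477N', 'Q337T', 'Y902I']

Answer: F477N,Q337T,Y902I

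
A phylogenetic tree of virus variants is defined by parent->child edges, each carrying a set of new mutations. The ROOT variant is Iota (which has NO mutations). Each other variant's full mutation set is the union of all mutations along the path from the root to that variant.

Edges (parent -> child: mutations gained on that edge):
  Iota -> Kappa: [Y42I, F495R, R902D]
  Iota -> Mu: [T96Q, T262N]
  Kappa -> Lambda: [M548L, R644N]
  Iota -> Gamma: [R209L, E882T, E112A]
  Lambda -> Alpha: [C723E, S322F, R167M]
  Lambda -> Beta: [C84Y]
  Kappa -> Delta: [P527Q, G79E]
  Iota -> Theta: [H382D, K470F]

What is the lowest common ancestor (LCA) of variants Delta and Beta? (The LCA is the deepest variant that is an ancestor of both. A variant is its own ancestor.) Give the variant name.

Path from root to Delta: Iota -> Kappa -> Delta
  ancestors of Delta: {Iota, Kappa, Delta}
Path from root to Beta: Iota -> Kappa -> Lambda -> Beta
  ancestors of Beta: {Iota, Kappa, Lambda, Beta}
Common ancestors: {Iota, Kappa}
Walk up from Beta: Beta (not in ancestors of Delta), Lambda (not in ancestors of Delta), Kappa (in ancestors of Delta), Iota (in ancestors of Delta)
Deepest common ancestor (LCA) = Kappa

Answer: Kappa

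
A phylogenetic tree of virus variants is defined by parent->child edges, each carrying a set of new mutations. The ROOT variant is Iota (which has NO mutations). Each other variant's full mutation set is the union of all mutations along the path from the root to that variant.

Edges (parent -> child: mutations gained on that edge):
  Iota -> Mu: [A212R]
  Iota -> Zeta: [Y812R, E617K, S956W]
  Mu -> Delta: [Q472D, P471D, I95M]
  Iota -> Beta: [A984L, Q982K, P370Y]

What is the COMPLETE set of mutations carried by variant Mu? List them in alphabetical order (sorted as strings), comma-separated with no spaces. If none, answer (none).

At Iota: gained [] -> total []
At Mu: gained ['A212R'] -> total ['A212R']

Answer: A212R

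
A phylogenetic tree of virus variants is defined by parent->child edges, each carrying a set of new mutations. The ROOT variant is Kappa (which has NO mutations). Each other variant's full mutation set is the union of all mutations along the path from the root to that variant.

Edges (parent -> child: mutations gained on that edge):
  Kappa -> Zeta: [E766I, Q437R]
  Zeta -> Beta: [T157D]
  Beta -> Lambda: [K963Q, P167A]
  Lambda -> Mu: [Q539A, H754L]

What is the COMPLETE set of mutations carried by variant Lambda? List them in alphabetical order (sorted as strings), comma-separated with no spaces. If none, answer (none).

At Kappa: gained [] -> total []
At Zeta: gained ['E766I', 'Q437R'] -> total ['E766I', 'Q437R']
At Beta: gained ['T157D'] -> total ['E766I', 'Q437R', 'T157D']
At Lambda: gained ['K963Q', 'P167A'] -> total ['E766I', 'K963Q', 'P167A', 'Q437R', 'T157D']

Answer: E766I,K963Q,P167A,Q437R,T157D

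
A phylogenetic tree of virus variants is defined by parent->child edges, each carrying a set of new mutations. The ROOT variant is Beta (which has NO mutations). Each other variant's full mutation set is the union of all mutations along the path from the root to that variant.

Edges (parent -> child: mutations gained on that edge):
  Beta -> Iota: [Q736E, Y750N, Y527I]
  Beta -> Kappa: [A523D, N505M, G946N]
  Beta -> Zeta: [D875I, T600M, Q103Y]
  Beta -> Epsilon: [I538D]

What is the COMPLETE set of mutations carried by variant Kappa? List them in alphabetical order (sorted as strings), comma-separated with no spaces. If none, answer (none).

At Beta: gained [] -> total []
At Kappa: gained ['A523D', 'N505M', 'G946N'] -> total ['A523D', 'G946N', 'N505M']

Answer: A523D,G946N,N505M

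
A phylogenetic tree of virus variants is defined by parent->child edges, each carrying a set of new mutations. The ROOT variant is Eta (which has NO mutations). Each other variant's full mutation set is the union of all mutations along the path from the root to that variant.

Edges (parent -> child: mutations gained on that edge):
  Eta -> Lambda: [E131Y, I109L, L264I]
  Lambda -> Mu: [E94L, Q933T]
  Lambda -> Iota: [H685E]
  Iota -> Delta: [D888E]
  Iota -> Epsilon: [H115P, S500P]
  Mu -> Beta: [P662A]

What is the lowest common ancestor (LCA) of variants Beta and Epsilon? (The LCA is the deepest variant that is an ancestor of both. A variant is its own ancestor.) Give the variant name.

Answer: Lambda

Derivation:
Path from root to Beta: Eta -> Lambda -> Mu -> Beta
  ancestors of Beta: {Eta, Lambda, Mu, Beta}
Path from root to Epsilon: Eta -> Lambda -> Iota -> Epsilon
  ancestors of Epsilon: {Eta, Lambda, Iota, Epsilon}
Common ancestors: {Eta, Lambda}
Walk up from Epsilon: Epsilon (not in ancestors of Beta), Iota (not in ancestors of Beta), Lambda (in ancestors of Beta), Eta (in ancestors of Beta)
Deepest common ancestor (LCA) = Lambda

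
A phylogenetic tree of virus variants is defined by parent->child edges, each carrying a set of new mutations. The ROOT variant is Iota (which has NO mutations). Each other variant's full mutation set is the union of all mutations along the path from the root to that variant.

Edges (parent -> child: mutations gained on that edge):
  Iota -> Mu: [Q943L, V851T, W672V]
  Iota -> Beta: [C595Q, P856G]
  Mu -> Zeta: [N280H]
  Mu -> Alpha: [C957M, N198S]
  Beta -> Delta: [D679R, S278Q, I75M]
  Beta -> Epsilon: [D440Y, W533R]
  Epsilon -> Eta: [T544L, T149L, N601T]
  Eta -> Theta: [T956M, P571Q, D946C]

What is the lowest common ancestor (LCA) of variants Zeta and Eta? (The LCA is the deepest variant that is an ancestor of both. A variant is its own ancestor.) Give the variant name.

Path from root to Zeta: Iota -> Mu -> Zeta
  ancestors of Zeta: {Iota, Mu, Zeta}
Path from root to Eta: Iota -> Beta -> Epsilon -> Eta
  ancestors of Eta: {Iota, Beta, Epsilon, Eta}
Common ancestors: {Iota}
Walk up from Eta: Eta (not in ancestors of Zeta), Epsilon (not in ancestors of Zeta), Beta (not in ancestors of Zeta), Iota (in ancestors of Zeta)
Deepest common ancestor (LCA) = Iota

Answer: Iota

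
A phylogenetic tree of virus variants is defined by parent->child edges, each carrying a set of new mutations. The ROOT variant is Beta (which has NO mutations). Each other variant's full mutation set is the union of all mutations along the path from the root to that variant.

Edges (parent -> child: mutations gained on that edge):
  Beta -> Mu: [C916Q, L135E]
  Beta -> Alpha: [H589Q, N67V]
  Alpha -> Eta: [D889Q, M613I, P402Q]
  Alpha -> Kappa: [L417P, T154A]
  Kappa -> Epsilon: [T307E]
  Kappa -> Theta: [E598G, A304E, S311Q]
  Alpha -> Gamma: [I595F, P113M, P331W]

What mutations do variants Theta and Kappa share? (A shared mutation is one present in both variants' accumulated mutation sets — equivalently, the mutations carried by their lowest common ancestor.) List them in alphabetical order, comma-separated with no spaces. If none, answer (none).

Answer: H589Q,L417P,N67V,T154A

Derivation:
Accumulating mutations along path to Theta:
  At Beta: gained [] -> total []
  At Alpha: gained ['H589Q', 'N67V'] -> total ['H589Q', 'N67V']
  At Kappa: gained ['L417P', 'T154A'] -> total ['H589Q', 'L417P', 'N67V', 'T154A']
  At Theta: gained ['E598G', 'A304E', 'S311Q'] -> total ['A304E', 'E598G', 'H589Q', 'L417P', 'N67V', 'S311Q', 'T154A']
Mutations(Theta) = ['A304E', 'E598G', 'H589Q', 'L417P', 'N67V', 'S311Q', 'T154A']
Accumulating mutations along path to Kappa:
  At Beta: gained [] -> total []
  At Alpha: gained ['H589Q', 'N67V'] -> total ['H589Q', 'N67V']
  At Kappa: gained ['L417P', 'T154A'] -> total ['H589Q', 'L417P', 'N67V', 'T154A']
Mutations(Kappa) = ['H589Q', 'L417P', 'N67V', 'T154A']
Intersection: ['A304E', 'E598G', 'H589Q', 'L417P', 'N67V', 'S311Q', 'T154A'] ∩ ['H589Q', 'L417P', 'N67V', 'T154A'] = ['H589Q', 'L417P', 'N67V', 'T154A']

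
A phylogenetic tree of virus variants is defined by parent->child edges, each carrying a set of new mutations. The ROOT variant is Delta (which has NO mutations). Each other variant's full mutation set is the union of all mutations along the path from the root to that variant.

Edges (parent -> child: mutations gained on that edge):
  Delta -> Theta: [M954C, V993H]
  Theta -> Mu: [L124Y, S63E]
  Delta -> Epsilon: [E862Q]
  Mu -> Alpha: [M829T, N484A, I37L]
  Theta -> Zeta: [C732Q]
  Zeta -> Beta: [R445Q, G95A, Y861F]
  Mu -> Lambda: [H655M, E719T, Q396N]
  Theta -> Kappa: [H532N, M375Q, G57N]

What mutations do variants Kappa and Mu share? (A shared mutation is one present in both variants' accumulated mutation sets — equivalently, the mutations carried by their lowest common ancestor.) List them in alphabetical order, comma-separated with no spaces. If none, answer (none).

Accumulating mutations along path to Kappa:
  At Delta: gained [] -> total []
  At Theta: gained ['M954C', 'V993H'] -> total ['M954C', 'V993H']
  At Kappa: gained ['H532N', 'M375Q', 'G57N'] -> total ['G57N', 'H532N', 'M375Q', 'M954C', 'V993H']
Mutations(Kappa) = ['G57N', 'H532N', 'M375Q', 'M954C', 'V993H']
Accumulating mutations along path to Mu:
  At Delta: gained [] -> total []
  At Theta: gained ['M954C', 'V993H'] -> total ['M954C', 'V993H']
  At Mu: gained ['L124Y', 'S63E'] -> total ['L124Y', 'M954C', 'S63E', 'V993H']
Mutations(Mu) = ['L124Y', 'M954C', 'S63E', 'V993H']
Intersection: ['G57N', 'H532N', 'M375Q', 'M954C', 'V993H'] ∩ ['L124Y', 'M954C', 'S63E', 'V993H'] = ['M954C', 'V993H']

Answer: M954C,V993H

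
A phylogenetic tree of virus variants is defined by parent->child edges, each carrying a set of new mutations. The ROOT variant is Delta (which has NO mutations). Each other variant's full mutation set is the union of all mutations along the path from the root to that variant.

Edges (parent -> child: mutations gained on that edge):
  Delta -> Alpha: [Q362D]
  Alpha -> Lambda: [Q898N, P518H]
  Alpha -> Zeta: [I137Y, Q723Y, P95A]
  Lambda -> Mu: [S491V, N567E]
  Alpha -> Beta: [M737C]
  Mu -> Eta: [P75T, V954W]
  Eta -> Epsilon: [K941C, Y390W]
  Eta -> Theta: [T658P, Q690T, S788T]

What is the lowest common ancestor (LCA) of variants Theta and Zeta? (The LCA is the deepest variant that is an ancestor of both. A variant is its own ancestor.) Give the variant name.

Path from root to Theta: Delta -> Alpha -> Lambda -> Mu -> Eta -> Theta
  ancestors of Theta: {Delta, Alpha, Lambda, Mu, Eta, Theta}
Path from root to Zeta: Delta -> Alpha -> Zeta
  ancestors of Zeta: {Delta, Alpha, Zeta}
Common ancestors: {Delta, Alpha}
Walk up from Zeta: Zeta (not in ancestors of Theta), Alpha (in ancestors of Theta), Delta (in ancestors of Theta)
Deepest common ancestor (LCA) = Alpha

Answer: Alpha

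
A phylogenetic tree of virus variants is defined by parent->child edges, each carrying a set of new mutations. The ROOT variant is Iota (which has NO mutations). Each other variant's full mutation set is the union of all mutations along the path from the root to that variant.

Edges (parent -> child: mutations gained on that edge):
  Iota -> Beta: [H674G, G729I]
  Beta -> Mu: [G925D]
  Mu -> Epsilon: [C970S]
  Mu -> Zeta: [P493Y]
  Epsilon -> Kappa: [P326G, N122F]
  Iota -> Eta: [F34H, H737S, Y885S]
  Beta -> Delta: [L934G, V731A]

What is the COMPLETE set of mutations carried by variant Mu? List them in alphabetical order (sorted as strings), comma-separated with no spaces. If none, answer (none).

Answer: G729I,G925D,H674G

Derivation:
At Iota: gained [] -> total []
At Beta: gained ['H674G', 'G729I'] -> total ['G729I', 'H674G']
At Mu: gained ['G925D'] -> total ['G729I', 'G925D', 'H674G']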